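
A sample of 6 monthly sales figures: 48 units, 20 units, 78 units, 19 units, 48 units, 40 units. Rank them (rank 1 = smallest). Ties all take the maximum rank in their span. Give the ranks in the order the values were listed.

5, 2, 6, 1, 5, 3

Sorted (ascending): 19, 20, 40, 48, 48, 78
The 2 values of 48 occupy positions 4–5 → each gets rank 5.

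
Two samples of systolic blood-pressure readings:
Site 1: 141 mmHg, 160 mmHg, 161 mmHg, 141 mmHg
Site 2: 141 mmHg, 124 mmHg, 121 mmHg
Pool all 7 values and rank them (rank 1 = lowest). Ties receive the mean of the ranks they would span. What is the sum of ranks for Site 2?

7

Sorted (ascending): 121, 124, 141, 141, 141, 160, 161
The 3 values of 141 occupy positions 3–5 → average rank 4.
Site 2 values → pooled ranks: 141→4, 124→2, 121→1
Rank sum = 4 + 2 + 1 = 7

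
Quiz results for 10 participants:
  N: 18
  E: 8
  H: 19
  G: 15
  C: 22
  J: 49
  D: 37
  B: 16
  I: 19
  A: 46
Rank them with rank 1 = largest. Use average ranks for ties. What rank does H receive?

5.5

Sorted (descending): 49, 46, 37, 22, 19, 19, 18, 16, 15, 8
The 2 values of 19 occupy positions 5–6 → average rank (5+6)/2 = 5.5.
H has value 19 → rank 5.5.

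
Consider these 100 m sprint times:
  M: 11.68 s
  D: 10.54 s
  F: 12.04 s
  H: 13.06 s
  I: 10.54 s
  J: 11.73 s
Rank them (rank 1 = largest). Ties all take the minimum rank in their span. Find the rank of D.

Sorted (descending): 13.06, 12.04, 11.73, 11.68, 10.54, 10.54
The 2 values of 10.54 occupy positions 5–6 → each gets rank 5.
D has value 10.54 s → rank 5.

5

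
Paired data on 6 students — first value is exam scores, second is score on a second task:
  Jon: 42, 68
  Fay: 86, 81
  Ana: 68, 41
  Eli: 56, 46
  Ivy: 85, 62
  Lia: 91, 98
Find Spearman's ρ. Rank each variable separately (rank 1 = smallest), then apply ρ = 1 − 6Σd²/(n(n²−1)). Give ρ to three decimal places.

0.600

Ranks of variable 1: 1, 5, 3, 2, 4, 6
Ranks of variable 2: 4, 5, 1, 2, 3, 6
d = r₁ − r₂: -3, 0, 2, 0, 1, 0
d²: 9, 0, 4, 0, 1, 0; Σd² = 14
ρ = 1 − 6·14/(6·35) = 1 − 84/210 = 0.600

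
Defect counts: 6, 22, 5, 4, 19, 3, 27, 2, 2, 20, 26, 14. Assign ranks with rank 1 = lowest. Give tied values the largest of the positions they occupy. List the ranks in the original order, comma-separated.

6, 10, 5, 4, 8, 3, 12, 2, 2, 9, 11, 7

Sorted (ascending): 2, 2, 3, 4, 5, 6, 14, 19, 20, 22, 26, 27
The 2 values of 2 occupy positions 1–2 → each gets rank 2.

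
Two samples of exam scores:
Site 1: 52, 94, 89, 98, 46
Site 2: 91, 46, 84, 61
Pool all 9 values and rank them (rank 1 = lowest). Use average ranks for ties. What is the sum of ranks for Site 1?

Sorted (ascending): 46, 46, 52, 61, 84, 89, 91, 94, 98
The 2 values of 46 occupy positions 1–2 → average rank (1+2)/2 = 1.5.
Site 1 values → pooled ranks: 52→3, 94→8, 89→6, 98→9, 46→1.5
Rank sum = 3 + 8 + 6 + 9 + 1.5 = 27.5

27.5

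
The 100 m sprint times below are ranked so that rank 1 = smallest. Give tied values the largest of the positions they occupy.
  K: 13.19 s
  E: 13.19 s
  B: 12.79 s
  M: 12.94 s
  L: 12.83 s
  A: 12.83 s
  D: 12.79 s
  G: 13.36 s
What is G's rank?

Sorted (ascending): 12.79, 12.79, 12.83, 12.83, 12.94, 13.19, 13.19, 13.36
The 2 values of 12.79 occupy positions 1–2 → each gets rank 2.
The 2 values of 12.83 occupy positions 3–4 → each gets rank 4.
The 2 values of 13.19 occupy positions 6–7 → each gets rank 7.
G has value 13.36 s → rank 8.

8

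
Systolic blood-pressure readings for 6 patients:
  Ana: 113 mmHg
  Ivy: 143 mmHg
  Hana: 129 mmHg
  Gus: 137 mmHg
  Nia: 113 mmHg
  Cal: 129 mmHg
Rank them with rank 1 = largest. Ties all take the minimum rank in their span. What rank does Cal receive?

Sorted (descending): 143, 137, 129, 129, 113, 113
The 2 values of 129 occupy positions 3–4 → each gets rank 3.
The 2 values of 113 occupy positions 5–6 → each gets rank 5.
Cal has value 129 mmHg → rank 3.

3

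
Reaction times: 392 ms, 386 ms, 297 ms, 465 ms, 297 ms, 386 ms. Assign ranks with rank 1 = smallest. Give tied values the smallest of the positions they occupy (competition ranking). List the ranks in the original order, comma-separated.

Sorted (ascending): 297, 297, 386, 386, 392, 465
The 2 values of 297 occupy positions 1–2 → each gets rank 1.
The 2 values of 386 occupy positions 3–4 → each gets rank 3.

5, 3, 1, 6, 1, 3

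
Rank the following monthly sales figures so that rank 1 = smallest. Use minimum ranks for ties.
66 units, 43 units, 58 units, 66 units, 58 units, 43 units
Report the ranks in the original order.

5, 1, 3, 5, 3, 1

Sorted (ascending): 43, 43, 58, 58, 66, 66
The 2 values of 43 occupy positions 1–2 → each gets rank 1.
The 2 values of 58 occupy positions 3–4 → each gets rank 3.
The 2 values of 66 occupy positions 5–6 → each gets rank 5.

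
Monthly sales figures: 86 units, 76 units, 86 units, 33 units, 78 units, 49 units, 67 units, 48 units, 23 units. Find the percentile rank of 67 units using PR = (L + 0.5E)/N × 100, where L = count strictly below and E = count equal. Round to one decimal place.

N = 9.
Strictly below 67: 4. Equal to 67: 1.
PR = (4 + 0.5·1)/9 × 100 = 50.0

50.0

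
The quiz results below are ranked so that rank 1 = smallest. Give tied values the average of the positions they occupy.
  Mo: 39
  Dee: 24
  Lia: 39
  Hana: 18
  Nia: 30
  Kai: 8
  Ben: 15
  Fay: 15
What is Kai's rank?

Sorted (ascending): 8, 15, 15, 18, 24, 30, 39, 39
The 2 values of 15 occupy positions 2–3 → average rank (2+3)/2 = 2.5.
The 2 values of 39 occupy positions 7–8 → average rank (7+8)/2 = 7.5.
Kai has value 8 → rank 1.

1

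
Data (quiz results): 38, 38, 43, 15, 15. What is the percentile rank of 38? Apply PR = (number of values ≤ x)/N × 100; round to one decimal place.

80.0

N = 5.
Strictly below 38: 2. Equal to 38: 2.
PR = 4/5 × 100 = 80.0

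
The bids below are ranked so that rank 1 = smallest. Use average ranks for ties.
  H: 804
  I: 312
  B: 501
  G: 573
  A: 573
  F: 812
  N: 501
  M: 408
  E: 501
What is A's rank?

6.5

Sorted (ascending): 312, 408, 501, 501, 501, 573, 573, 804, 812
The 3 values of 501 occupy positions 3–5 → average rank 4.
The 2 values of 573 occupy positions 6–7 → average rank (6+7)/2 = 6.5.
A has value 573 → rank 6.5.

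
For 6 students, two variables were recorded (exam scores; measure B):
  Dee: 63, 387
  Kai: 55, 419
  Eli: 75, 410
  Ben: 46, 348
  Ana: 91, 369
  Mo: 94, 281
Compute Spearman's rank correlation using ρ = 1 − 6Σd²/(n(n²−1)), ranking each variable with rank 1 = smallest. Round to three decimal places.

-0.371

Ranks of variable 1: 3, 2, 4, 1, 5, 6
Ranks of variable 2: 4, 6, 5, 2, 3, 1
d = r₁ − r₂: -1, -4, -1, -1, 2, 5
d²: 1, 16, 1, 1, 4, 25; Σd² = 48
ρ = 1 − 6·48/(6·35) = 1 − 288/210 = -0.371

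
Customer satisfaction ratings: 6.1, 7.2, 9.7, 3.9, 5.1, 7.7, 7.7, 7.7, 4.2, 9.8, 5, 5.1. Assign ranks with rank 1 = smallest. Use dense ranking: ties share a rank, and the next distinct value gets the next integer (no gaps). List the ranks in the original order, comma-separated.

5, 6, 8, 1, 4, 7, 7, 7, 2, 9, 3, 4

Sorted (ascending): 3.9, 4.2, 5, 5.1, 5.1, 6.1, 7.2, 7.7, 7.7, 7.7, 9.7, 9.8
The 2 values of 5.1 share dense rank 4.
The 3 values of 7.7 share dense rank 7.
Remaining distinct values take the next consecutive integers.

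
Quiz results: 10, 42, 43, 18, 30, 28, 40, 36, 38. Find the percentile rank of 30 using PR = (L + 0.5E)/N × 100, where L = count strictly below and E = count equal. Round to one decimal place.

N = 9.
Strictly below 30: 3. Equal to 30: 1.
PR = (3 + 0.5·1)/9 × 100 = 38.9

38.9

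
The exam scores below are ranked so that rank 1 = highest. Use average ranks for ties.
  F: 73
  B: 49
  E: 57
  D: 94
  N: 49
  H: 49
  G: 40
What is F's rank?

Sorted (descending): 94, 73, 57, 49, 49, 49, 40
The 3 values of 49 occupy positions 4–6 → average rank 5.
F has value 73 → rank 2.

2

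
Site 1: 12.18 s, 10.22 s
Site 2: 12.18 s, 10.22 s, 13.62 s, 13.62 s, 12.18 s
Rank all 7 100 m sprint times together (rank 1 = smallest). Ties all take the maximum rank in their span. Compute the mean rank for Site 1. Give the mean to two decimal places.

3.50

Sorted (ascending): 10.22, 10.22, 12.18, 12.18, 12.18, 13.62, 13.62
The 2 values of 10.22 occupy positions 1–2 → each gets rank 2.
The 3 values of 12.18 occupy positions 3–5 → each gets rank 5.
The 2 values of 13.62 occupy positions 6–7 → each gets rank 7.
Site 1 values → pooled ranks: 12.18→5, 10.22→2
Mean rank = (5 + 2) / 2 = 3.50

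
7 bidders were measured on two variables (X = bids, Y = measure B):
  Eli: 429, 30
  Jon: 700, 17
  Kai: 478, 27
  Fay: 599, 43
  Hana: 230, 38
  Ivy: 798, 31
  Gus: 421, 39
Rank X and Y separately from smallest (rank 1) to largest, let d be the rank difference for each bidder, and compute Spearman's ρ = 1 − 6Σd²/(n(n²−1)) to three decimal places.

Ranks of variable 1: 3, 6, 4, 5, 1, 7, 2
Ranks of variable 2: 3, 1, 2, 7, 5, 4, 6
d = r₁ − r₂: 0, 5, 2, -2, -4, 3, -4
d²: 0, 25, 4, 4, 16, 9, 16; Σd² = 74
ρ = 1 − 6·74/(7·48) = 1 − 444/336 = -0.321

-0.321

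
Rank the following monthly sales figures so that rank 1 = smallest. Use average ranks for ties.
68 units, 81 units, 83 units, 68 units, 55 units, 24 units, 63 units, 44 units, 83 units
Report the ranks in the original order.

5.5, 7, 8.5, 5.5, 3, 1, 4, 2, 8.5

Sorted (ascending): 24, 44, 55, 63, 68, 68, 81, 83, 83
The 2 values of 68 occupy positions 5–6 → average rank (5+6)/2 = 5.5.
The 2 values of 83 occupy positions 8–9 → average rank (8+9)/2 = 8.5.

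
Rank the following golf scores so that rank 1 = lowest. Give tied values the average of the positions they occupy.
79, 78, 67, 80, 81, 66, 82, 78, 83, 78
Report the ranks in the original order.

6, 4, 2, 7, 8, 1, 9, 4, 10, 4

Sorted (ascending): 66, 67, 78, 78, 78, 79, 80, 81, 82, 83
The 3 values of 78 occupy positions 3–5 → average rank 4.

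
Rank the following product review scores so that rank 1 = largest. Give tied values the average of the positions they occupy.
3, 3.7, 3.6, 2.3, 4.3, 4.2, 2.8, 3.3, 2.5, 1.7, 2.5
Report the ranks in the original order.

Sorted (descending): 4.3, 4.2, 3.7, 3.6, 3.3, 3, 2.8, 2.5, 2.5, 2.3, 1.7
The 2 values of 2.5 occupy positions 8–9 → average rank (8+9)/2 = 8.5.

6, 3, 4, 10, 1, 2, 7, 5, 8.5, 11, 8.5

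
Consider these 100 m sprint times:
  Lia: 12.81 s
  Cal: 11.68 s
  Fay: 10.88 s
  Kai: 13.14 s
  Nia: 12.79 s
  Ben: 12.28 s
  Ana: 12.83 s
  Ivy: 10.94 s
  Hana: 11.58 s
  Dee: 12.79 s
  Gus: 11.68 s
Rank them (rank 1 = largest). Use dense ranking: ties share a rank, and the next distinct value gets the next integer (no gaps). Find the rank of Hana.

Sorted (descending): 13.14, 12.83, 12.81, 12.79, 12.79, 12.28, 11.68, 11.68, 11.58, 10.94, 10.88
The 2 values of 12.79 share dense rank 4.
The 2 values of 11.68 share dense rank 6.
Remaining distinct values take the next consecutive integers.
Hana has value 11.58 s → rank 7.

7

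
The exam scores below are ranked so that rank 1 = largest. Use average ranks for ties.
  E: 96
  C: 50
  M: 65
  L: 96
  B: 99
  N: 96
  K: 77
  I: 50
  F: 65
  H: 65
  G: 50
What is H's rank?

Sorted (descending): 99, 96, 96, 96, 77, 65, 65, 65, 50, 50, 50
The 3 values of 96 occupy positions 2–4 → average rank 3.
The 3 values of 65 occupy positions 6–8 → average rank 7.
The 3 values of 50 occupy positions 9–11 → average rank 10.
H has value 65 → rank 7.

7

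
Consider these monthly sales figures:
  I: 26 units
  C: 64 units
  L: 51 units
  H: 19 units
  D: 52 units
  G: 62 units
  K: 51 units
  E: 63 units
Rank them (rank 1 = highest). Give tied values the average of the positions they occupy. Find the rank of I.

7

Sorted (descending): 64, 63, 62, 52, 51, 51, 26, 19
The 2 values of 51 occupy positions 5–6 → average rank (5+6)/2 = 5.5.
I has value 26 units → rank 7.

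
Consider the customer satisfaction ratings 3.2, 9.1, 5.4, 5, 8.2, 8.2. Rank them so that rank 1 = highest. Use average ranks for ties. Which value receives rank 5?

Sorted (descending): 9.1, 8.2, 8.2, 5.4, 5, 3.2
The 2 values of 8.2 occupy positions 2–3 → average rank (2+3)/2 = 2.5.
Rank 5 → value 5.

5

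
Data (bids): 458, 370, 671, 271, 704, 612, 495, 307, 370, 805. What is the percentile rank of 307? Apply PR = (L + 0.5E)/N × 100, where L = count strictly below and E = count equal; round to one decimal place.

15.0

N = 10.
Strictly below 307: 1. Equal to 307: 1.
PR = (1 + 0.5·1)/10 × 100 = 15.0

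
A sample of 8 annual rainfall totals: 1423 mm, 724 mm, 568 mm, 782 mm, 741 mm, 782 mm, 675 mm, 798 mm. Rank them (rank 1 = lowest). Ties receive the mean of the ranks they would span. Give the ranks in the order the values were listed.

8, 3, 1, 5.5, 4, 5.5, 2, 7

Sorted (ascending): 568, 675, 724, 741, 782, 782, 798, 1423
The 2 values of 782 occupy positions 5–6 → average rank (5+6)/2 = 5.5.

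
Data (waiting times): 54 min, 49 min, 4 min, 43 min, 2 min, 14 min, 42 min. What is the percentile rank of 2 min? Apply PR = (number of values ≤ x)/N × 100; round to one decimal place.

14.3

N = 7.
Strictly below 2: 0. Equal to 2: 1.
PR = 1/7 × 100 = 14.3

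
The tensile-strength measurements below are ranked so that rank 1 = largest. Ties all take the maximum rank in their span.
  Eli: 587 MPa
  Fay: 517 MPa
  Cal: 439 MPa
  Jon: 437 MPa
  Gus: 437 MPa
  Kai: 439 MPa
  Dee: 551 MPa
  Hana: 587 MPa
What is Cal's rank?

6

Sorted (descending): 587, 587, 551, 517, 439, 439, 437, 437
The 2 values of 587 occupy positions 1–2 → each gets rank 2.
The 2 values of 439 occupy positions 5–6 → each gets rank 6.
The 2 values of 437 occupy positions 7–8 → each gets rank 8.
Cal has value 439 MPa → rank 6.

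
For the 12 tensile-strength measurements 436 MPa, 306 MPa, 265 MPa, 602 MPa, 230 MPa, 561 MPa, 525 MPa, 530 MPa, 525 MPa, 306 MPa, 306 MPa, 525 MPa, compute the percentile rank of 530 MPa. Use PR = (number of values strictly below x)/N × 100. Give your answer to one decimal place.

N = 12.
Strictly below 530: 9. Equal to 530: 1.
PR = 9/12 × 100 = 75.0

75.0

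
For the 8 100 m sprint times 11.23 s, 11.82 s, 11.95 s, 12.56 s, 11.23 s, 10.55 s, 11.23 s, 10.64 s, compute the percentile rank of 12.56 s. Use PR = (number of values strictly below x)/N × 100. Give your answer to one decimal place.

87.5

N = 8.
Strictly below 12.56: 7. Equal to 12.56: 1.
PR = 7/8 × 100 = 87.5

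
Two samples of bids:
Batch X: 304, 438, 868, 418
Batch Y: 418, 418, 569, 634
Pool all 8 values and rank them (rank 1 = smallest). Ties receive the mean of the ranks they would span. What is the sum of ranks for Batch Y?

Sorted (ascending): 304, 418, 418, 418, 438, 569, 634, 868
The 3 values of 418 occupy positions 2–4 → average rank 3.
Batch Y values → pooled ranks: 418→3, 418→3, 569→6, 634→7
Rank sum = 3 + 3 + 6 + 7 = 19

19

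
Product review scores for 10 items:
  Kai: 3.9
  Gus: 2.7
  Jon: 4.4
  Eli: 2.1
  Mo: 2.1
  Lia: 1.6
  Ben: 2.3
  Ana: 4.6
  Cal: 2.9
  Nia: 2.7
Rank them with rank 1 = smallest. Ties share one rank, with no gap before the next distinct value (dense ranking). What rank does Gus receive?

Sorted (ascending): 1.6, 2.1, 2.1, 2.3, 2.7, 2.7, 2.9, 3.9, 4.4, 4.6
The 2 values of 2.1 share dense rank 2.
The 2 values of 2.7 share dense rank 4.
Remaining distinct values take the next consecutive integers.
Gus has value 2.7 → rank 4.

4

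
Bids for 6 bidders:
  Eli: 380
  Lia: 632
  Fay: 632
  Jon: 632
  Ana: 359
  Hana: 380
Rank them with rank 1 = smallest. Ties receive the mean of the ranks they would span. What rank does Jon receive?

5

Sorted (ascending): 359, 380, 380, 632, 632, 632
The 2 values of 380 occupy positions 2–3 → average rank (2+3)/2 = 2.5.
The 3 values of 632 occupy positions 4–6 → average rank 5.
Jon has value 632 → rank 5.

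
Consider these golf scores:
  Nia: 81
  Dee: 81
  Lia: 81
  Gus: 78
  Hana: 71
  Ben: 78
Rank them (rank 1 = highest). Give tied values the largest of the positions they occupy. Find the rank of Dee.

3

Sorted (descending): 81, 81, 81, 78, 78, 71
The 3 values of 81 occupy positions 1–3 → each gets rank 3.
The 2 values of 78 occupy positions 4–5 → each gets rank 5.
Dee has value 81 → rank 3.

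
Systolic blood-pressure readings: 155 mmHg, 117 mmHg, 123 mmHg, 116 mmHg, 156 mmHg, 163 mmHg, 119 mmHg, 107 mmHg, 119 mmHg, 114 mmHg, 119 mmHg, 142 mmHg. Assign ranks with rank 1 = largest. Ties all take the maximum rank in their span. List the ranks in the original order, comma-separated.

3, 9, 5, 10, 2, 1, 8, 12, 8, 11, 8, 4

Sorted (descending): 163, 156, 155, 142, 123, 119, 119, 119, 117, 116, 114, 107
The 3 values of 119 occupy positions 6–8 → each gets rank 8.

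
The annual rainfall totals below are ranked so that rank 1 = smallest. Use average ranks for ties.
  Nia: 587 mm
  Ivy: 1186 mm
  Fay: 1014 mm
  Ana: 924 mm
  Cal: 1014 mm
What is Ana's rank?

Sorted (ascending): 587, 924, 1014, 1014, 1186
The 2 values of 1014 occupy positions 3–4 → average rank (3+4)/2 = 3.5.
Ana has value 924 mm → rank 2.

2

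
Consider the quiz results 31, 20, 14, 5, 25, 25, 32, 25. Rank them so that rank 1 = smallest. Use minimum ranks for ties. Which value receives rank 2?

14

Sorted (ascending): 5, 14, 20, 25, 25, 25, 31, 32
The 3 values of 25 occupy positions 4–6 → each gets rank 4.
Rank 2 → value 14.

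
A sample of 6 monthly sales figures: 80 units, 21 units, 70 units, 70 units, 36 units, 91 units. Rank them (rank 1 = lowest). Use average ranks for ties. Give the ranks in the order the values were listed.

5, 1, 3.5, 3.5, 2, 6

Sorted (ascending): 21, 36, 70, 70, 80, 91
The 2 values of 70 occupy positions 3–4 → average rank (3+4)/2 = 3.5.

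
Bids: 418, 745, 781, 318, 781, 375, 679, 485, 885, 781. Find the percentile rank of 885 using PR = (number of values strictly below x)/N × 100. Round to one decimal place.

N = 10.
Strictly below 885: 9. Equal to 885: 1.
PR = 9/10 × 100 = 90.0

90.0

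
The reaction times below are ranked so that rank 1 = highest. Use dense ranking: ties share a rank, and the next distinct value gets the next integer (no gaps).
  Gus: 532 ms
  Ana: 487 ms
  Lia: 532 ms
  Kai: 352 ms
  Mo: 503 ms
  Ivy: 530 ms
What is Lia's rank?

Sorted (descending): 532, 532, 530, 503, 487, 352
The 2 values of 532 share dense rank 1.
Remaining distinct values take the next consecutive integers.
Lia has value 532 ms → rank 1.

1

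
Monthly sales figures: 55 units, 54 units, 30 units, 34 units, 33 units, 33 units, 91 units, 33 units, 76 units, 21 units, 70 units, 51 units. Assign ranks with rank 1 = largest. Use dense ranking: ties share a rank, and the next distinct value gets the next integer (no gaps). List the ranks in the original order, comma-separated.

Sorted (descending): 91, 76, 70, 55, 54, 51, 34, 33, 33, 33, 30, 21
The 3 values of 33 share dense rank 8.
Remaining distinct values take the next consecutive integers.

4, 5, 9, 7, 8, 8, 1, 8, 2, 10, 3, 6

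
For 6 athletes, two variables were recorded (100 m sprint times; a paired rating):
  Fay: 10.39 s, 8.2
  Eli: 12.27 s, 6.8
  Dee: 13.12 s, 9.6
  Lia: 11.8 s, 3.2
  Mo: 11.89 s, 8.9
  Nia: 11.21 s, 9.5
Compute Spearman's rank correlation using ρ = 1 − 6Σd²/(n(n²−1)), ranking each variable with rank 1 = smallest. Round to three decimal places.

0.257

Ranks of variable 1: 1, 5, 6, 3, 4, 2
Ranks of variable 2: 3, 2, 6, 1, 4, 5
d = r₁ − r₂: -2, 3, 0, 2, 0, -3
d²: 4, 9, 0, 4, 0, 9; Σd² = 26
ρ = 1 − 6·26/(6·35) = 1 − 156/210 = 0.257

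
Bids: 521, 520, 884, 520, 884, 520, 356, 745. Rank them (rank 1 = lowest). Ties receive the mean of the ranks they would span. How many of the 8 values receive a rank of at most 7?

6

Sorted (ascending): 356, 520, 520, 520, 521, 745, 884, 884
The 3 values of 520 occupy positions 2–4 → average rank 3.
The 2 values of 884 occupy positions 7–8 → average rank (7+8)/2 = 7.5.
Ranks ≤ 7: {1, 3, 3, 3, 5, 6} → 6 values.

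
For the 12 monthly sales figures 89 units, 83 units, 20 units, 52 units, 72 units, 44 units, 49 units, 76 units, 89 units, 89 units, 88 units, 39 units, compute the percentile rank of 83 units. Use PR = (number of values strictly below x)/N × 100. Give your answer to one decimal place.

58.3

N = 12.
Strictly below 83: 7. Equal to 83: 1.
PR = 7/12 × 100 = 58.3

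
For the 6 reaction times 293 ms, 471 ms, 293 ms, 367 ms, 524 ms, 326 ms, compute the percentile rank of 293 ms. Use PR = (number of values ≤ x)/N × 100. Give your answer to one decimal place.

N = 6.
Strictly below 293: 0. Equal to 293: 2.
PR = 2/6 × 100 = 33.3

33.3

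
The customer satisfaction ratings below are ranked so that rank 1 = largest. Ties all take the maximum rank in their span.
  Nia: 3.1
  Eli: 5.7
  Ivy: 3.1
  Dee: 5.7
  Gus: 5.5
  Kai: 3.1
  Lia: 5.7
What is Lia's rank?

3

Sorted (descending): 5.7, 5.7, 5.7, 5.5, 3.1, 3.1, 3.1
The 3 values of 5.7 occupy positions 1–3 → each gets rank 3.
The 3 values of 3.1 occupy positions 5–7 → each gets rank 7.
Lia has value 5.7 → rank 3.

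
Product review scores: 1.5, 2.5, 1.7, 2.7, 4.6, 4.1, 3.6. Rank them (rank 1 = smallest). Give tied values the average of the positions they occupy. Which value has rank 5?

3.6

Sorted (ascending): 1.5, 1.7, 2.5, 2.7, 3.6, 4.1, 4.6
No ties — each value takes its position as its rank.
Rank 5 → value 3.6.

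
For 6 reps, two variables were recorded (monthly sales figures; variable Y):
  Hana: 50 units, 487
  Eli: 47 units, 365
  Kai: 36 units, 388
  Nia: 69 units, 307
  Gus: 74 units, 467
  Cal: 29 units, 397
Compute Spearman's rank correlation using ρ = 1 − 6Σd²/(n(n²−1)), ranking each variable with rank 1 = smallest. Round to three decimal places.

Ranks of variable 1: 4, 3, 2, 5, 6, 1
Ranks of variable 2: 6, 2, 3, 1, 5, 4
d = r₁ − r₂: -2, 1, -1, 4, 1, -3
d²: 4, 1, 1, 16, 1, 9; Σd² = 32
ρ = 1 − 6·32/(6·35) = 1 − 192/210 = 0.086

0.086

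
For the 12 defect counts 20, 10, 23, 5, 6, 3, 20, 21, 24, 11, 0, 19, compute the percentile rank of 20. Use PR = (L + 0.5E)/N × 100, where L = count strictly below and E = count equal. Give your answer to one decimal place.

66.7

N = 12.
Strictly below 20: 7. Equal to 20: 2.
PR = (7 + 0.5·2)/12 × 100 = 66.7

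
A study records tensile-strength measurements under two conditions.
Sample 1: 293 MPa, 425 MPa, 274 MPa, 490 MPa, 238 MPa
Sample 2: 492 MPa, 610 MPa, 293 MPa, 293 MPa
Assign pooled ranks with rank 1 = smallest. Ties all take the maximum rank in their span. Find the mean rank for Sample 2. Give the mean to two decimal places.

6.75

Sorted (ascending): 238, 274, 293, 293, 293, 425, 490, 492, 610
The 3 values of 293 occupy positions 3–5 → each gets rank 5.
Sample 2 values → pooled ranks: 492→8, 610→9, 293→5, 293→5
Mean rank = (8 + 9 + 5 + 5) / 4 = 6.75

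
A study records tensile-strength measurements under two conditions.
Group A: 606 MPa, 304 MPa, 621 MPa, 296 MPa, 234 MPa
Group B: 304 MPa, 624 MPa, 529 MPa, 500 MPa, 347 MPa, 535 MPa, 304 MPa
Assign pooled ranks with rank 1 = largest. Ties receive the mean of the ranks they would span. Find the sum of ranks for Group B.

Sorted (descending): 624, 621, 606, 535, 529, 500, 347, 304, 304, 304, 296, 234
The 3 values of 304 occupy positions 8–10 → average rank 9.
Group B values → pooled ranks: 304→9, 624→1, 529→5, 500→6, 347→7, 535→4, 304→9
Rank sum = 9 + 1 + 5 + 6 + 7 + 4 + 9 = 41

41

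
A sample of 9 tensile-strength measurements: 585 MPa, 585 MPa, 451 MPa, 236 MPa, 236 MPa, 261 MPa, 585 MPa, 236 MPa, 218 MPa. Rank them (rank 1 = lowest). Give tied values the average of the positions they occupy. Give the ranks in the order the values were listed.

8, 8, 6, 3, 3, 5, 8, 3, 1

Sorted (ascending): 218, 236, 236, 236, 261, 451, 585, 585, 585
The 3 values of 236 occupy positions 2–4 → average rank 3.
The 3 values of 585 occupy positions 7–9 → average rank 8.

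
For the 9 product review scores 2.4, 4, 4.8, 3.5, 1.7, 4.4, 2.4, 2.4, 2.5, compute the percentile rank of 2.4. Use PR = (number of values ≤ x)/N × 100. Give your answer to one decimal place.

N = 9.
Strictly below 2.4: 1. Equal to 2.4: 3.
PR = 4/9 × 100 = 44.4

44.4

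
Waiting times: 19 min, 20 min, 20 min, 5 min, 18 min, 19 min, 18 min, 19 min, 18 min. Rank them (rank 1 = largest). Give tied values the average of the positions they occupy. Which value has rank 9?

5

Sorted (descending): 20, 20, 19, 19, 19, 18, 18, 18, 5
The 2 values of 20 occupy positions 1–2 → average rank (1+2)/2 = 1.5.
The 3 values of 19 occupy positions 3–5 → average rank 4.
The 3 values of 18 occupy positions 6–8 → average rank 7.
Rank 9 → value 5.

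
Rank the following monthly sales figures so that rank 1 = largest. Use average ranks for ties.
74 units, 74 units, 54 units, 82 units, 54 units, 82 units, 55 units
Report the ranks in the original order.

3.5, 3.5, 6.5, 1.5, 6.5, 1.5, 5

Sorted (descending): 82, 82, 74, 74, 55, 54, 54
The 2 values of 82 occupy positions 1–2 → average rank (1+2)/2 = 1.5.
The 2 values of 74 occupy positions 3–4 → average rank (3+4)/2 = 3.5.
The 2 values of 54 occupy positions 6–7 → average rank (6+7)/2 = 6.5.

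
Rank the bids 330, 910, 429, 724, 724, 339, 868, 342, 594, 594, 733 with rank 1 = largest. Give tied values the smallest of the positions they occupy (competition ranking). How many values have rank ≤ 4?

5

Sorted (descending): 910, 868, 733, 724, 724, 594, 594, 429, 342, 339, 330
The 2 values of 724 occupy positions 4–5 → each gets rank 4.
The 2 values of 594 occupy positions 6–7 → each gets rank 6.
Ranks ≤ 4: {1, 2, 3, 4, 4} → 5 values.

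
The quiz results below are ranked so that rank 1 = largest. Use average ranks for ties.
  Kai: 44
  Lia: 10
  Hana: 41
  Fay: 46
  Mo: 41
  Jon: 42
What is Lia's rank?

6

Sorted (descending): 46, 44, 42, 41, 41, 10
The 2 values of 41 occupy positions 4–5 → average rank (4+5)/2 = 4.5.
Lia has value 10 → rank 6.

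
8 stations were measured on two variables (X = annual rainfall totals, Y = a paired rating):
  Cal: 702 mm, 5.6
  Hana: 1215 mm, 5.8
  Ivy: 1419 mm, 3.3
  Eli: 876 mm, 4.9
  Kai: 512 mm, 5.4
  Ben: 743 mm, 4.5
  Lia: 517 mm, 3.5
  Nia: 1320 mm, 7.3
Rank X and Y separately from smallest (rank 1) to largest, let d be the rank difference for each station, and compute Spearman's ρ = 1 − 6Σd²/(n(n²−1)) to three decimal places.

0.071

Ranks of variable 1: 3, 6, 8, 5, 1, 4, 2, 7
Ranks of variable 2: 6, 7, 1, 4, 5, 3, 2, 8
d = r₁ − r₂: -3, -1, 7, 1, -4, 1, 0, -1
d²: 9, 1, 49, 1, 16, 1, 0, 1; Σd² = 78
ρ = 1 − 6·78/(8·63) = 1 − 468/504 = 0.071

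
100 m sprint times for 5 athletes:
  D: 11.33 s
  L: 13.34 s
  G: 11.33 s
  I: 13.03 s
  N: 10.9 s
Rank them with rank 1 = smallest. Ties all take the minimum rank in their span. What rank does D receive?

2

Sorted (ascending): 10.9, 11.33, 11.33, 13.03, 13.34
The 2 values of 11.33 occupy positions 2–3 → each gets rank 2.
D has value 11.33 s → rank 2.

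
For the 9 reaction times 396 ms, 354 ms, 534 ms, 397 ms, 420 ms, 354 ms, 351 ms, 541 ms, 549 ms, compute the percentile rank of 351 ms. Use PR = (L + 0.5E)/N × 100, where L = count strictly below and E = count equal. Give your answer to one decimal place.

5.6

N = 9.
Strictly below 351: 0. Equal to 351: 1.
PR = (0 + 0.5·1)/9 × 100 = 5.6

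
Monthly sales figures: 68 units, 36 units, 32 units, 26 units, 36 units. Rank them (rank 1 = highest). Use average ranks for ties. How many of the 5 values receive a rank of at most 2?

Sorted (descending): 68, 36, 36, 32, 26
The 2 values of 36 occupy positions 2–3 → average rank (2+3)/2 = 2.5.
Ranks ≤ 2: {1} → 1 value.

1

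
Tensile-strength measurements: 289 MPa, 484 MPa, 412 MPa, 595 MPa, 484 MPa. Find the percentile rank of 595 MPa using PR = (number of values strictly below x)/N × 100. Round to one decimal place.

80.0

N = 5.
Strictly below 595: 4. Equal to 595: 1.
PR = 4/5 × 100 = 80.0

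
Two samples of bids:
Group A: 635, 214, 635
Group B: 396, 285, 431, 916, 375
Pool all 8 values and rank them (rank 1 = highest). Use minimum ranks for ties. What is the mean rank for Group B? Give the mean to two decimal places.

4.60

Sorted (descending): 916, 635, 635, 431, 396, 375, 285, 214
The 2 values of 635 occupy positions 2–3 → each gets rank 2.
Group B values → pooled ranks: 396→5, 285→7, 431→4, 916→1, 375→6
Mean rank = (5 + 7 + 4 + 1 + 6) / 5 = 4.60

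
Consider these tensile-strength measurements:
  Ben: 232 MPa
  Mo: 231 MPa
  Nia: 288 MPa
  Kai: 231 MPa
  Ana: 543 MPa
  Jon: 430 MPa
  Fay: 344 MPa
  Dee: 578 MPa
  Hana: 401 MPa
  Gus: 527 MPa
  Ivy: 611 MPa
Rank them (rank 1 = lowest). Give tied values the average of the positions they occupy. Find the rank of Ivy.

11

Sorted (ascending): 231, 231, 232, 288, 344, 401, 430, 527, 543, 578, 611
The 2 values of 231 occupy positions 1–2 → average rank (1+2)/2 = 1.5.
Ivy has value 611 MPa → rank 11.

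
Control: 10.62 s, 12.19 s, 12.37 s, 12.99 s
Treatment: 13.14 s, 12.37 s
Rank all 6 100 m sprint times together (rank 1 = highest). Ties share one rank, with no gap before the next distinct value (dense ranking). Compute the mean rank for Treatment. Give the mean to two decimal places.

2.00

Sorted (descending): 13.14, 12.99, 12.37, 12.37, 12.19, 10.62
The 2 values of 12.37 share dense rank 3.
Remaining distinct values take the next consecutive integers.
Treatment values → pooled ranks: 13.14→1, 12.37→3
Mean rank = (1 + 3) / 2 = 2.00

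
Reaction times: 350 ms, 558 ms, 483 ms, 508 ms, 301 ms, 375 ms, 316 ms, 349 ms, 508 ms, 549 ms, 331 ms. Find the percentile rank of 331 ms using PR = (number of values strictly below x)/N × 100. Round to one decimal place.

N = 11.
Strictly below 331: 2. Equal to 331: 1.
PR = 2/11 × 100 = 18.2

18.2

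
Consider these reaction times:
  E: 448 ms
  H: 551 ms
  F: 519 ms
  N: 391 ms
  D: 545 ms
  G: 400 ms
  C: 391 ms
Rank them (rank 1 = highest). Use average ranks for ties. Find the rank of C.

Sorted (descending): 551, 545, 519, 448, 400, 391, 391
The 2 values of 391 occupy positions 6–7 → average rank (6+7)/2 = 6.5.
C has value 391 ms → rank 6.5.

6.5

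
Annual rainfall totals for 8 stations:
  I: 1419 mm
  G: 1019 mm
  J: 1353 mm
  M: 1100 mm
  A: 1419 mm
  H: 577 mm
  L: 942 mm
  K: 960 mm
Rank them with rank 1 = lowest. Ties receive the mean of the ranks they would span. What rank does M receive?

5

Sorted (ascending): 577, 942, 960, 1019, 1100, 1353, 1419, 1419
The 2 values of 1419 occupy positions 7–8 → average rank (7+8)/2 = 7.5.
M has value 1100 mm → rank 5.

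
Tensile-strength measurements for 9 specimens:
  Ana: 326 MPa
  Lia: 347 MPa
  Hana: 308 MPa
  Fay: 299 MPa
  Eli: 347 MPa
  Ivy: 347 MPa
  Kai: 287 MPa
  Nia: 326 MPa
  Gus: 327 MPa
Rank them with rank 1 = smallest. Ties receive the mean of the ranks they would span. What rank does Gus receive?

6

Sorted (ascending): 287, 299, 308, 326, 326, 327, 347, 347, 347
The 2 values of 326 occupy positions 4–5 → average rank (4+5)/2 = 4.5.
The 3 values of 347 occupy positions 7–9 → average rank 8.
Gus has value 327 MPa → rank 6.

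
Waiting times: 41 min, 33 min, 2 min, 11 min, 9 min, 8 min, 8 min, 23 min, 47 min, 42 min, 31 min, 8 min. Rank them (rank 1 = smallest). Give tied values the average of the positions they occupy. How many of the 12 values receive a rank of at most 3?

Sorted (ascending): 2, 8, 8, 8, 9, 11, 23, 31, 33, 41, 42, 47
The 3 values of 8 occupy positions 2–4 → average rank 3.
Ranks ≤ 3: {1, 3, 3, 3} → 4 values.

4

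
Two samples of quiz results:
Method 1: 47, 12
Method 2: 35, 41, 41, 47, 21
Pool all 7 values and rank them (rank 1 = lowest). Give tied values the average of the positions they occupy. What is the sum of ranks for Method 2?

20.5

Sorted (ascending): 12, 21, 35, 41, 41, 47, 47
The 2 values of 41 occupy positions 4–5 → average rank (4+5)/2 = 4.5.
The 2 values of 47 occupy positions 6–7 → average rank (6+7)/2 = 6.5.
Method 2 values → pooled ranks: 35→3, 41→4.5, 41→4.5, 47→6.5, 21→2
Rank sum = 3 + 4.5 + 4.5 + 6.5 + 2 = 20.5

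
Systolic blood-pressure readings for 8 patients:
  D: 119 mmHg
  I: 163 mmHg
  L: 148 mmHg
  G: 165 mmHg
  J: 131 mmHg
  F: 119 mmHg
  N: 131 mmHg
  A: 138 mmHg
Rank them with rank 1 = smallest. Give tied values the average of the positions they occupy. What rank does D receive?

Sorted (ascending): 119, 119, 131, 131, 138, 148, 163, 165
The 2 values of 119 occupy positions 1–2 → average rank (1+2)/2 = 1.5.
The 2 values of 131 occupy positions 3–4 → average rank (3+4)/2 = 3.5.
D has value 119 mmHg → rank 1.5.

1.5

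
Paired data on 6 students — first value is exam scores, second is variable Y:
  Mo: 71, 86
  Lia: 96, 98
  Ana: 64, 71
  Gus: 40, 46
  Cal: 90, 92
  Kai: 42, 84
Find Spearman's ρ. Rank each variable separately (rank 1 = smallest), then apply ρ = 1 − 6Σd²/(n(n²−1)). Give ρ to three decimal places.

Ranks of variable 1: 4, 6, 3, 1, 5, 2
Ranks of variable 2: 4, 6, 2, 1, 5, 3
d = r₁ − r₂: 0, 0, 1, 0, 0, -1
d²: 0, 0, 1, 0, 0, 1; Σd² = 2
ρ = 1 − 6·2/(6·35) = 1 − 12/210 = 0.943

0.943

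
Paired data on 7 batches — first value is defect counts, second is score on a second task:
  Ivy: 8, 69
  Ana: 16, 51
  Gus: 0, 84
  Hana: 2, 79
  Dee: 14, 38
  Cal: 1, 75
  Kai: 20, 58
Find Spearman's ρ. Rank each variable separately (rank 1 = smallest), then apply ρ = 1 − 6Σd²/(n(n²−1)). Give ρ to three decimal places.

Ranks of variable 1: 4, 6, 1, 3, 5, 2, 7
Ranks of variable 2: 4, 2, 7, 6, 1, 5, 3
d = r₁ − r₂: 0, 4, -6, -3, 4, -3, 4
d²: 0, 16, 36, 9, 16, 9, 16; Σd² = 102
ρ = 1 − 6·102/(7·48) = 1 − 612/336 = -0.821

-0.821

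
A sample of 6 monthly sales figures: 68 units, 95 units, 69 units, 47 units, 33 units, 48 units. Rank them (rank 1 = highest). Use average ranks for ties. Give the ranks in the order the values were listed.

Sorted (descending): 95, 69, 68, 48, 47, 33
No ties — each value takes its position as its rank.

3, 1, 2, 5, 6, 4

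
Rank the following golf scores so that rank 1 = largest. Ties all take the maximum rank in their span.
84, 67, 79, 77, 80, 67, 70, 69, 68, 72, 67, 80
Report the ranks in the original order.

Sorted (descending): 84, 80, 80, 79, 77, 72, 70, 69, 68, 67, 67, 67
The 2 values of 80 occupy positions 2–3 → each gets rank 3.
The 3 values of 67 occupy positions 10–12 → each gets rank 12.

1, 12, 4, 5, 3, 12, 7, 8, 9, 6, 12, 3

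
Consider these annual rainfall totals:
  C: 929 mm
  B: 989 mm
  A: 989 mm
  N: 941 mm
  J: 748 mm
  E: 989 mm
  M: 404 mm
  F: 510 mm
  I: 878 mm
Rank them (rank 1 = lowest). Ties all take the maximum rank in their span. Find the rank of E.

Sorted (ascending): 404, 510, 748, 878, 929, 941, 989, 989, 989
The 3 values of 989 occupy positions 7–9 → each gets rank 9.
E has value 989 mm → rank 9.

9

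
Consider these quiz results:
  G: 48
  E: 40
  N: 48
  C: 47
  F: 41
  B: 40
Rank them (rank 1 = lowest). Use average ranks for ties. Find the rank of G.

5.5

Sorted (ascending): 40, 40, 41, 47, 48, 48
The 2 values of 40 occupy positions 1–2 → average rank (1+2)/2 = 1.5.
The 2 values of 48 occupy positions 5–6 → average rank (5+6)/2 = 5.5.
G has value 48 → rank 5.5.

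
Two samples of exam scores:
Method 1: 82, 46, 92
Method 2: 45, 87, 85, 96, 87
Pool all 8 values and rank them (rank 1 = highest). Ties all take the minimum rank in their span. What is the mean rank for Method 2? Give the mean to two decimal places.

Sorted (descending): 96, 92, 87, 87, 85, 82, 46, 45
The 2 values of 87 occupy positions 3–4 → each gets rank 3.
Method 2 values → pooled ranks: 45→8, 87→3, 85→5, 96→1, 87→3
Mean rank = (8 + 3 + 5 + 1 + 3) / 5 = 4.00

4.00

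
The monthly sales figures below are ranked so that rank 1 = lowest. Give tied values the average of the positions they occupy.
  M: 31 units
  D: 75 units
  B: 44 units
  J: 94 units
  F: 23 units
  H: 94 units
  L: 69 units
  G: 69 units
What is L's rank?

4.5

Sorted (ascending): 23, 31, 44, 69, 69, 75, 94, 94
The 2 values of 69 occupy positions 4–5 → average rank (4+5)/2 = 4.5.
The 2 values of 94 occupy positions 7–8 → average rank (7+8)/2 = 7.5.
L has value 69 units → rank 4.5.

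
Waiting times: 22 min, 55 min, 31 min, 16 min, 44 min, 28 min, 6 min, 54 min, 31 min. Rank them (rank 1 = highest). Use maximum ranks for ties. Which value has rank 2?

54

Sorted (descending): 55, 54, 44, 31, 31, 28, 22, 16, 6
The 2 values of 31 occupy positions 4–5 → each gets rank 5.
Rank 2 → value 54.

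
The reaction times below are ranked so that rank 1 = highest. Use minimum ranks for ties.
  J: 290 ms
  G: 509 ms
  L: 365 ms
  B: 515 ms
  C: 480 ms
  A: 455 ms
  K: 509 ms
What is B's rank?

1

Sorted (descending): 515, 509, 509, 480, 455, 365, 290
The 2 values of 509 occupy positions 2–3 → each gets rank 2.
B has value 515 ms → rank 1.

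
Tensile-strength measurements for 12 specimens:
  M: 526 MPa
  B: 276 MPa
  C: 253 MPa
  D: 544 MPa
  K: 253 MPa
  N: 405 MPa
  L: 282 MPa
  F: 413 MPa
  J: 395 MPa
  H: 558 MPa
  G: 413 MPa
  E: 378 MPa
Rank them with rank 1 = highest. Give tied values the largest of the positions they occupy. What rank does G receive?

Sorted (descending): 558, 544, 526, 413, 413, 405, 395, 378, 282, 276, 253, 253
The 2 values of 413 occupy positions 4–5 → each gets rank 5.
The 2 values of 253 occupy positions 11–12 → each gets rank 12.
G has value 413 MPa → rank 5.

5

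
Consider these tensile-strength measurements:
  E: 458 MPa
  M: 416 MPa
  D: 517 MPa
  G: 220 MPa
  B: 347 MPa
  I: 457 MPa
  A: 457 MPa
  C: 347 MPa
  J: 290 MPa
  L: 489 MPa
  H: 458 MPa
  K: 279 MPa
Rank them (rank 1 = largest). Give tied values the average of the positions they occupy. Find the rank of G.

Sorted (descending): 517, 489, 458, 458, 457, 457, 416, 347, 347, 290, 279, 220
The 2 values of 458 occupy positions 3–4 → average rank (3+4)/2 = 3.5.
The 2 values of 457 occupy positions 5–6 → average rank (5+6)/2 = 5.5.
The 2 values of 347 occupy positions 8–9 → average rank (8+9)/2 = 8.5.
G has value 220 MPa → rank 12.

12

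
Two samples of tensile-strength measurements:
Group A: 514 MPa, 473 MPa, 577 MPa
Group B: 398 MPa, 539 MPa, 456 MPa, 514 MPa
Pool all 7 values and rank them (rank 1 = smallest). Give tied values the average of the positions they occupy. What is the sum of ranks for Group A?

14.5

Sorted (ascending): 398, 456, 473, 514, 514, 539, 577
The 2 values of 514 occupy positions 4–5 → average rank (4+5)/2 = 4.5.
Group A values → pooled ranks: 514→4.5, 473→3, 577→7
Rank sum = 4.5 + 3 + 7 = 14.5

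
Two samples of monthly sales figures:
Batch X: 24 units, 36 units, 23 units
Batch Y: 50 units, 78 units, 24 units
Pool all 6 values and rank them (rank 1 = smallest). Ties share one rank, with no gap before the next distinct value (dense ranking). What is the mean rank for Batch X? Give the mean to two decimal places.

Sorted (ascending): 23, 24, 24, 36, 50, 78
The 2 values of 24 share dense rank 2.
Remaining distinct values take the next consecutive integers.
Batch X values → pooled ranks: 24→2, 36→3, 23→1
Mean rank = (2 + 3 + 1) / 3 = 2.00

2.00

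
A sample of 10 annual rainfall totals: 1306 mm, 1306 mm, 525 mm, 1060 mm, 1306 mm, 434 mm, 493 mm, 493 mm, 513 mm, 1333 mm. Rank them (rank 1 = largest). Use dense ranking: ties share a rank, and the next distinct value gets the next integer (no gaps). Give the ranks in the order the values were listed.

2, 2, 4, 3, 2, 7, 6, 6, 5, 1

Sorted (descending): 1333, 1306, 1306, 1306, 1060, 525, 513, 493, 493, 434
The 3 values of 1306 share dense rank 2.
The 2 values of 493 share dense rank 6.
Remaining distinct values take the next consecutive integers.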